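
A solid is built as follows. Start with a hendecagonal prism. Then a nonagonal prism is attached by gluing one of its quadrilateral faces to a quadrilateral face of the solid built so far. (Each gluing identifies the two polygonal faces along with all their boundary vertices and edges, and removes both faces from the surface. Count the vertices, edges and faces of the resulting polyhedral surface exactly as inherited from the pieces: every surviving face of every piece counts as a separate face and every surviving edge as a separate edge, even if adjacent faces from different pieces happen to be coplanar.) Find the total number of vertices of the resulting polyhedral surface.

A hendecagonal prism: V=22, E=33, F=13.
Attach a nonagonal prism (V=18, E=27, F=11) along a 4-gon: merge 4 vertices and 4 edges, delete both glued faces → V=36, E=56, F=22.
Check: V − E + F = 36 − 56 + 22 = 2.

36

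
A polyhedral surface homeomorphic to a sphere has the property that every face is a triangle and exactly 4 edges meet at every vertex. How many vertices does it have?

Each face has 3 edges and each edge borders two faces, so 2E = 3F.
Each vertex has degree 4, so 4V = 2E and hence V = 3F/4.
Euler: V − E + F = 2 ⇒ (3F/4) − (3F/2) + F = 2.
Multiply by 8: (6 − 12 + 8)F = 16, i.e. 2F = 16.
So F = 8, E = 3·8/2 = 12, V = 3·8/4 = 6.

6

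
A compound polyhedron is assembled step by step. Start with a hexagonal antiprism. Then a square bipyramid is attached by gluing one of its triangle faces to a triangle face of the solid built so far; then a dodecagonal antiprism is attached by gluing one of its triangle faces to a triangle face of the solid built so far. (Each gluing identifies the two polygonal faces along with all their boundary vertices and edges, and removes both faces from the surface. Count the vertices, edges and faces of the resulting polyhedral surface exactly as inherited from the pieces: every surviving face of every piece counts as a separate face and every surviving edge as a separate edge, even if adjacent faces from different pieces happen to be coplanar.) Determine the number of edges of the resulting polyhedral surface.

78

A hexagonal antiprism: V=12, E=24, F=14.
Attach a square bipyramid (V=6, E=12, F=8) along a 3-gon: merge 3 vertices and 3 edges, delete both glued faces → V=15, E=33, F=20.
Attach a dodecagonal antiprism (V=24, E=48, F=26) along a 3-gon: merge 3 vertices and 3 edges, delete both glued faces → V=36, E=78, F=44.
Check: V − E + F = 36 − 78 + 44 = 2.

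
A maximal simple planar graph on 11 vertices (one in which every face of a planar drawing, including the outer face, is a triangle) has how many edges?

In a plane triangulation 3F = 2E and V − E + F = 2, so E = 3V − 6 = 3·11 − 6 = 27.

27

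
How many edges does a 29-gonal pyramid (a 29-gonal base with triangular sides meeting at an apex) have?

58

A pyramid on an n-gon base has one n-gon and n triangles: V = 29 + 1 = 30, E = 2·29 = 58, F = 29 + 1 = 30.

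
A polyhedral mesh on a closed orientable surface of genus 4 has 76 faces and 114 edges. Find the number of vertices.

For a closed orientable surface of genus 4, χ = 2 − 2·4 = -6.
V = -6 + E − F = -6 + 114 − 76 = 32.

32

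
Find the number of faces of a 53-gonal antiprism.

108

An antiprism on an n-gon has two n-gon caps and 2n triangles: V = 2·53 = 106, E = 4·53 = 212, F = 2·53 + 2 = 108.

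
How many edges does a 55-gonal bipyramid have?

A bipyramid over an n-gon has 2n triangular faces and n + 2 vertices: V = 55 + 2 = 57, E = 3·55 = 165, F = 2·55 = 110.

165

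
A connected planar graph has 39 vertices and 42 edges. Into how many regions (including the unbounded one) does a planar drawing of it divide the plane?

5

Euler's formula for a connected plane graph: V − E + F = 2, so F = 2 − 39 + 42 = 5.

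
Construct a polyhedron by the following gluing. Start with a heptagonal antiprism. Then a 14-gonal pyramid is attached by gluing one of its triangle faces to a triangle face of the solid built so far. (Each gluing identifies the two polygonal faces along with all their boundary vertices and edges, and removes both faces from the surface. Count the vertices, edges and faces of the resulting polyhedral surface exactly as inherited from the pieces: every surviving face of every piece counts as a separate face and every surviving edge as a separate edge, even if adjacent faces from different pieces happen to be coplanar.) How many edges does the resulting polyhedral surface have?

53

A heptagonal antiprism: V=14, E=28, F=16.
Attach a 14-gonal pyramid (V=15, E=28, F=15) along a 3-gon: merge 3 vertices and 3 edges, delete both glued faces → V=26, E=53, F=29.
Check: V − E + F = 26 − 53 + 29 = 2.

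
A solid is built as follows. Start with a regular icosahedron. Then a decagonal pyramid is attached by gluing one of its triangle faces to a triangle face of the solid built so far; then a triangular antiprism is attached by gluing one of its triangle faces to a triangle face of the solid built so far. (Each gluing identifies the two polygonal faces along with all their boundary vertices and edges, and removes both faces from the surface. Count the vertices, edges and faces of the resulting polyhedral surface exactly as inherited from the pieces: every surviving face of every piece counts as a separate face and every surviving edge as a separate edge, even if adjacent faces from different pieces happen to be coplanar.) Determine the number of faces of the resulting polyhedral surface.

A regular icosahedron: V=12, E=30, F=20.
Attach a decagonal pyramid (V=11, E=20, F=11) along a 3-gon: merge 3 vertices and 3 edges, delete both glued faces → V=20, E=47, F=29.
Attach a triangular antiprism (V=6, E=12, F=8) along a 3-gon: merge 3 vertices and 3 edges, delete both glued faces → V=23, E=56, F=35.
Check: V − E + F = 23 − 56 + 35 = 2.

35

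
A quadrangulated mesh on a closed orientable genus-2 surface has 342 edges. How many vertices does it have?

169

χ = 2 − 2·2 = -2, and every face is a square so 4F = 2E.
F = 2E/4 = 171. Then V = -2 + E − F = -2 + 342 − 171 = 169.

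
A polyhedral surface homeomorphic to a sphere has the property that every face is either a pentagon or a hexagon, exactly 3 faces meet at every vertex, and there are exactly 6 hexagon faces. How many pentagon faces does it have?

12

Let x be the number of pentagons; then F = 6 + x.
Edge–face incidences: 2E = 6·6 + 5·x = 36 + 5x.
Every vertex has degree 3, so 3V = 2E.
Euler: V − E + F = 2 ⇒ (2E)/3 − E + (6 + x) = 2.
Multiply by 6: 2·(2E) − 3·(2E) + 6·(6 + x) = 12, i.e. 36 + 6x − (36 + 5x) = 12.
Collecting terms: x = 12.
Then 2E = 36 + 5·12 = 96, so E = 48, V = 2E/3 = 32, F = 6 + 12 = 18.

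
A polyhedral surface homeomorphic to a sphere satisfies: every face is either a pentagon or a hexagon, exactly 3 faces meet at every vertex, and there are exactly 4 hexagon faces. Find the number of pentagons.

12

Let x be the number of pentagons; then F = 4 + x.
Edge–face incidences: 2E = 6·4 + 5·x = 24 + 5x.
Every vertex has degree 3, so 3V = 2E.
Euler: V − E + F = 2 ⇒ (2E)/3 − E + (4 + x) = 2.
Multiply by 6: 2·(2E) − 3·(2E) + 6·(4 + x) = 12, i.e. 24 + 6x − (24 + 5x) = 12.
Collecting terms: x = 12.
Then 2E = 24 + 5·12 = 84, so E = 42, V = 2E/3 = 28, F = 4 + 12 = 16.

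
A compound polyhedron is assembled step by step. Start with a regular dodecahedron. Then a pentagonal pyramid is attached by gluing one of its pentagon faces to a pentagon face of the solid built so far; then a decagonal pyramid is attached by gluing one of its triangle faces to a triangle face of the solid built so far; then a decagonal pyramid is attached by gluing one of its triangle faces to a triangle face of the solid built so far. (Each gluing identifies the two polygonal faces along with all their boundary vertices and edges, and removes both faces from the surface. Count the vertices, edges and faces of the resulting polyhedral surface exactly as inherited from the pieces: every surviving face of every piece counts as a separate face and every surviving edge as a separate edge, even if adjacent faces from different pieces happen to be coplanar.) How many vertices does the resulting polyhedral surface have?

37

A regular dodecahedron: V=20, E=30, F=12.
Attach a pentagonal pyramid (V=6, E=10, F=6) along a 5-gon: merge 5 vertices and 5 edges, delete both glued faces → V=21, E=35, F=16.
Attach a decagonal pyramid (V=11, E=20, F=11) along a 3-gon: merge 3 vertices and 3 edges, delete both glued faces → V=29, E=52, F=25.
Attach a decagonal pyramid (V=11, E=20, F=11) along a 3-gon: merge 3 vertices and 3 edges, delete both glued faces → V=37, E=69, F=34.
Check: V − E + F = 37 − 69 + 34 = 2.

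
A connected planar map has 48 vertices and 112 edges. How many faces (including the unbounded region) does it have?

66

Euler's formula for a connected plane graph: V − E + F = 2, so F = 2 − 48 + 112 = 66.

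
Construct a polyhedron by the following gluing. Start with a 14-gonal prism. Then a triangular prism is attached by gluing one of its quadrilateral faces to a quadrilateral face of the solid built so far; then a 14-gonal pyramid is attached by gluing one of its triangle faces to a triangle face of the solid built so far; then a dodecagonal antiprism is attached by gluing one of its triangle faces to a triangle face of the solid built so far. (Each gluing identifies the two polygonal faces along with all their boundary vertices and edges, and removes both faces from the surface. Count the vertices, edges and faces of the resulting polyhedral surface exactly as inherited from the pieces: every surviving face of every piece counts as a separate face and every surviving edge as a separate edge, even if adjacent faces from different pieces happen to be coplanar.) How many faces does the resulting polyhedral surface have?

A 14-gonal prism: V=28, E=42, F=16.
Attach a triangular prism (V=6, E=9, F=5) along a 4-gon: merge 4 vertices and 4 edges, delete both glued faces → V=30, E=47, F=19.
Attach a 14-gonal pyramid (V=15, E=28, F=15) along a 3-gon: merge 3 vertices and 3 edges, delete both glued faces → V=42, E=72, F=32.
Attach a dodecagonal antiprism (V=24, E=48, F=26) along a 3-gon: merge 3 vertices and 3 edges, delete both glued faces → V=63, E=117, F=56.
Check: V − E + F = 63 − 117 + 56 = 2.

56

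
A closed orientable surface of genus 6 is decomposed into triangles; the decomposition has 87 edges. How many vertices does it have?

χ = 2 − 2·6 = -10, and every face is a triangle so 3F = 2E.
F = 2E/3 = 58. Then V = -10 + E − F = -10 + 87 − 58 = 19.

19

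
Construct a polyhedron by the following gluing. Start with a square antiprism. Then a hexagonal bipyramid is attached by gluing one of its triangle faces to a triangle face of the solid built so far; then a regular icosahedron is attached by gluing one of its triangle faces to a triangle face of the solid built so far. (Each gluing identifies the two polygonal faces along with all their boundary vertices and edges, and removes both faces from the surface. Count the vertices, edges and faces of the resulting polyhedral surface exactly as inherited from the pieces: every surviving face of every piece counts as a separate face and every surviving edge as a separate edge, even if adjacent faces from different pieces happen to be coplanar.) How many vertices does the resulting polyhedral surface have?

22

A square antiprism: V=8, E=16, F=10.
Attach a hexagonal bipyramid (V=8, E=18, F=12) along a 3-gon: merge 3 vertices and 3 edges, delete both glued faces → V=13, E=31, F=20.
Attach a regular icosahedron (V=12, E=30, F=20) along a 3-gon: merge 3 vertices and 3 edges, delete both glued faces → V=22, E=58, F=38.
Check: V − E + F = 22 − 58 + 38 = 2.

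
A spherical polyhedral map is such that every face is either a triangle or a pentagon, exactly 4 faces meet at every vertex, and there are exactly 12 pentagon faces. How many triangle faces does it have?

Let x be the number of triangles; then F = 12 + x.
Edge–face incidences: 2E = 5·12 + 3·x = 60 + 3x.
Every vertex has degree 4, so 4V = 2E.
Euler: V − E + F = 2 ⇒ (2E)/4 − E + (12 + x) = 2.
Multiply by 8: 2·(2E) − 4·(2E) + 8·(12 + x) = 16, i.e. 96 + 8x − 2·(60 + 3x) = 16.
Collecting terms: 2x − 24 = 16, so 2x = 40, so x = 20.
Then 2E = 60 + 3·20 = 120, so E = 60, V = 2E/4 = 30, F = 12 + 20 = 32.

20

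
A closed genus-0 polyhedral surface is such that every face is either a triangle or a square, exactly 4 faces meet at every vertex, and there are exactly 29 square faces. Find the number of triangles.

Let x be the number of triangles; then F = 29 + x.
Edge–face incidences: 2E = 4·29 + 3·x = 116 + 3x.
Every vertex has degree 4, so 4V = 2E.
Euler: V − E + F = 2 ⇒ (2E)/4 − E + (29 + x) = 2.
Multiply by 8: 2·(2E) − 4·(2E) + 8·(29 + x) = 16, i.e. 232 + 8x − 2·(116 + 3x) = 16.
Collecting terms: 2x = 16, so x = 8.
Then 2E = 116 + 3·8 = 140, so E = 70, V = 2E/4 = 35, F = 29 + 8 = 37.

8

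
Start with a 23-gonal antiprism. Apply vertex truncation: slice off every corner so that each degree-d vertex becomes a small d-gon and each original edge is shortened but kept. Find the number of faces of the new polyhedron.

The base solid has V = 46, E = 92, F = 48.
Truncation replaces each original edge-end by a new vertex, so V′ = 2E = 184.
Each original edge survives, and each old vertex of degree d contributes d new edges; summing degrees gives Σd = 2E, so E′ = E + 2E = 3E = 276.
Each original face survives and each original vertex becomes one new face: F′ = F + V = 94.

94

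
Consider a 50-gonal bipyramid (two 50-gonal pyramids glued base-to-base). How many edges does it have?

A bipyramid over an n-gon has 2n triangular faces and n + 2 vertices: V = 50 + 2 = 52, E = 3·50 = 150, F = 2·50 = 100.

150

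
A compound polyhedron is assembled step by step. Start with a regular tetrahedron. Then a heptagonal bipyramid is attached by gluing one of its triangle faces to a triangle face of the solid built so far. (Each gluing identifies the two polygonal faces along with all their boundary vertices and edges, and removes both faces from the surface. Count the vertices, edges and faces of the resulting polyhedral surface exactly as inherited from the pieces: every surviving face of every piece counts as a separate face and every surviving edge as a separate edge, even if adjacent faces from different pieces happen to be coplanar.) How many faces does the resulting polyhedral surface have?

16

A regular tetrahedron: V=4, E=6, F=4.
Attach a heptagonal bipyramid (V=9, E=21, F=14) along a 3-gon: merge 3 vertices and 3 edges, delete both glued faces → V=10, E=24, F=16.
Check: V − E + F = 10 − 24 + 16 = 2.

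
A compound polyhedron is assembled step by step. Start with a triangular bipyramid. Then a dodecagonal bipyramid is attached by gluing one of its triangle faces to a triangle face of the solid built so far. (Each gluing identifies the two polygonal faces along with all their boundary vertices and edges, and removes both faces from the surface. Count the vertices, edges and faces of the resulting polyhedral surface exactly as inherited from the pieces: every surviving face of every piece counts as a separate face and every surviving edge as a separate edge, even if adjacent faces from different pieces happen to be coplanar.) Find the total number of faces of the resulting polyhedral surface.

28

A triangular bipyramid: V=5, E=9, F=6.
Attach a dodecagonal bipyramid (V=14, E=36, F=24) along a 3-gon: merge 3 vertices and 3 edges, delete both glued faces → V=16, E=42, F=28.
Check: V − E + F = 16 − 42 + 28 = 2.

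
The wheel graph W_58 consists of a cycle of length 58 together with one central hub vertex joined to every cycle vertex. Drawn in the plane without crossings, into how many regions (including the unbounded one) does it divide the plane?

W_58 has V = 58 + 1 = 59 vertices and E = 2·58 = 116 edges.
By Euler's formula F = 2 − V + E = 2 − 59 + 116 = 59.

59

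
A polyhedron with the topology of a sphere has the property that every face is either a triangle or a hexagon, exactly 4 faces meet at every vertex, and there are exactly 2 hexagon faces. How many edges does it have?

Let x be the number of triangles; then F = 2 + x.
Edge–face incidences: 2E = 6·2 + 3·x = 12 + 3x.
Every vertex has degree 4, so 4V = 2E.
Euler: V − E + F = 2 ⇒ (2E)/4 − E + (2 + x) = 2.
Multiply by 8: 2·(2E) − 4·(2E) + 8·(2 + x) = 16, i.e. 16 + 8x − 2·(12 + 3x) = 16.
Collecting terms: 2x − 8 = 16, so 2x = 24, so x = 12.
Then 2E = 12 + 3·12 = 48, so E = 24, V = 2E/4 = 12, F = 2 + 12 = 14.

24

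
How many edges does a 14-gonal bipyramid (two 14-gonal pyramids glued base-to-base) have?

42

A bipyramid over an n-gon has 2n triangular faces and n + 2 vertices: V = 14 + 2 = 16, E = 3·14 = 42, F = 2·14 = 28.
Check: V − E + F = 16 − 42 + 28 = 2.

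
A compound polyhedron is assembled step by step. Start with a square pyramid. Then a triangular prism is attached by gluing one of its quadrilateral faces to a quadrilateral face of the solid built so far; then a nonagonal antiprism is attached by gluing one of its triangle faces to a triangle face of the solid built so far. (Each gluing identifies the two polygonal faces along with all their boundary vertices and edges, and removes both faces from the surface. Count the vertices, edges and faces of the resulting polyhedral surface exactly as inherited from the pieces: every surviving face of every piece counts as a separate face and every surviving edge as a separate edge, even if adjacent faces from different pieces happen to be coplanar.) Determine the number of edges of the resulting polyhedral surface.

A square pyramid: V=5, E=8, F=5.
Attach a triangular prism (V=6, E=9, F=5) along a 4-gon: merge 4 vertices and 4 edges, delete both glued faces → V=7, E=13, F=8.
Attach a nonagonal antiprism (V=18, E=36, F=20) along a 3-gon: merge 3 vertices and 3 edges, delete both glued faces → V=22, E=46, F=26.
Check: V − E + F = 22 − 46 + 26 = 2.

46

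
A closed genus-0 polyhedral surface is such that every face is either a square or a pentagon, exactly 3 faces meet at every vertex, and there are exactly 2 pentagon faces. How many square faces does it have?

Let x be the number of squares; then F = 2 + x.
Edge–face incidences: 2E = 5·2 + 4·x = 10 + 4x.
Every vertex has degree 3, so 3V = 2E.
Euler: V − E + F = 2 ⇒ (2E)/3 − E + (2 + x) = 2.
Multiply by 6: 2·(2E) − 3·(2E) + 6·(2 + x) = 12, i.e. 12 + 6x − (10 + 4x) = 12.
Collecting terms: 2x + 2 = 12, so 2x = 10, so x = 5.
Then 2E = 10 + 4·5 = 30, so E = 15, V = 2E/3 = 10, F = 2 + 5 = 7.

5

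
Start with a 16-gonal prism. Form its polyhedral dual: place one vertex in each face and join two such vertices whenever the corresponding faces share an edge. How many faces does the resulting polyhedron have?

32

The base solid has V = 32, E = 48, F = 18.
The dual swaps V and F and preserves E: V′ = F = 18, E′ = E = 48, F′ = V = 32.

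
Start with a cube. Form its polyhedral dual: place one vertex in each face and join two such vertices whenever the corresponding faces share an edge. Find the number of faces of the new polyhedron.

The base solid has V = 8, E = 12, F = 6.
The dual swaps V and F and preserves E: V′ = F = 6, E′ = E = 12, F′ = V = 8.

8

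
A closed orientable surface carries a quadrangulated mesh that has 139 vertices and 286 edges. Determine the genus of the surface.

Every face is a square and each edge borders two faces, so 4F = 2·286, giving F = 143.
χ = V − E + F = 139 − 286 + 143 = -4.
For a closed orientable surface χ = 2 − 2g, so g = (2 − (-4))/2 = 3.

3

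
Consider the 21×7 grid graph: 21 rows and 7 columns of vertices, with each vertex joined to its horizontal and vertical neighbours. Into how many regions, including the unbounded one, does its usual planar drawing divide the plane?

121

The grid has V = 21·7 = 147 vertices and E = 21·6 + 7·20 = 266 edges.
F = 2 − V + E = 2 − 147 + 266 = 121.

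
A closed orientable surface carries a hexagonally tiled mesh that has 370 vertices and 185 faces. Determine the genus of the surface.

1

Every face is a hexagon, so 2E = 6·185 = 1110, giving E = 555.
χ = V − E + F = 370 − 555 + 185 = 0.
For a closed orientable surface χ = 2 − 2g, so g = (2 − (0))/2 = 1.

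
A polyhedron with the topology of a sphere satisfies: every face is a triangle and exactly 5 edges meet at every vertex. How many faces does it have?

Each face has 3 edges and each edge borders two faces, so 2E = 3F.
Each vertex has degree 5, so 5V = 2E and hence V = 3F/5.
Euler: V − E + F = 2 ⇒ (3F/5) − (3F/2) + F = 2.
Multiply by 10: (6 − 15 + 10)F = 20, i.e. 1F = 20.
So F = 20, E = 3·20/2 = 30, V = 3·20/5 = 12.

20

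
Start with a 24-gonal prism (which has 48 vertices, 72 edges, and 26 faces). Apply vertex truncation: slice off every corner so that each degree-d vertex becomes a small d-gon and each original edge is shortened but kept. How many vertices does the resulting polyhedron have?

144

Truncation replaces each original edge-end by a new vertex, so V′ = 2E = 144.
Each original edge survives, and each old vertex of degree d contributes d new edges; summing degrees gives Σd = 2E, so E′ = E + 2E = 3E = 216.
Each original face survives and each original vertex becomes one new face: F′ = F + V = 74.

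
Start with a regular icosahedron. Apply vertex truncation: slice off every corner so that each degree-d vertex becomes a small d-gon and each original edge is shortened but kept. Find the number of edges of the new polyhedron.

The base solid has V = 12, E = 30, F = 20.
Truncation replaces each original edge-end by a new vertex, so V′ = 2E = 60.
Each original edge survives, and each old vertex of degree d contributes d new edges; summing degrees gives Σd = 2E, so E′ = E + 2E = 3E = 90.
Each original face survives and each original vertex becomes one new face: F′ = F + V = 32.

90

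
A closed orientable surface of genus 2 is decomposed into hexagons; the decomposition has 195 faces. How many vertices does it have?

χ = 2 − 2·2 = -2, and every face is a hexagon so 6F = 2E.
E = 6·195/2 = 585. Then V = -2 + E − F = -2 + 585 − 195 = 388.

388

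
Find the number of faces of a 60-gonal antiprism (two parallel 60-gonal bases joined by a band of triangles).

An antiprism on an n-gon has two n-gon caps and 2n triangles: V = 2·60 = 120, E = 4·60 = 240, F = 2·60 + 2 = 122.

122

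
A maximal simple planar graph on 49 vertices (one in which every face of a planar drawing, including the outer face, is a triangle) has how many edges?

141

In a plane triangulation 3F = 2E and V − E + F = 2, so E = 3V − 6 = 3·49 − 6 = 141.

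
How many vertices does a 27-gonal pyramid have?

28

A pyramid on an n-gon base has one n-gon and n triangles: V = 27 + 1 = 28, E = 2·27 = 54, F = 27 + 1 = 28.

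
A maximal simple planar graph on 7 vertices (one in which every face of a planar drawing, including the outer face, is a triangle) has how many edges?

In a plane triangulation 3F = 2E and V − E + F = 2, so E = 3V − 6 = 3·7 − 6 = 15.

15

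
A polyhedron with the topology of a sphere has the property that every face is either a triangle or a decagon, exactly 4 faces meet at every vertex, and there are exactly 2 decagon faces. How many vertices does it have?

Let x be the number of triangles; then F = 2 + x.
Edge–face incidences: 2E = 10·2 + 3·x = 20 + 3x.
Every vertex has degree 4, so 4V = 2E.
Euler: V − E + F = 2 ⇒ (2E)/4 − E + (2 + x) = 2.
Multiply by 8: 2·(2E) − 4·(2E) + 8·(2 + x) = 16, i.e. 16 + 8x − 2·(20 + 3x) = 16.
Collecting terms: 2x − 24 = 16, so 2x = 40, so x = 20.
Then 2E = 20 + 3·20 = 80, so E = 40, V = 2E/4 = 20, F = 2 + 20 = 22.

20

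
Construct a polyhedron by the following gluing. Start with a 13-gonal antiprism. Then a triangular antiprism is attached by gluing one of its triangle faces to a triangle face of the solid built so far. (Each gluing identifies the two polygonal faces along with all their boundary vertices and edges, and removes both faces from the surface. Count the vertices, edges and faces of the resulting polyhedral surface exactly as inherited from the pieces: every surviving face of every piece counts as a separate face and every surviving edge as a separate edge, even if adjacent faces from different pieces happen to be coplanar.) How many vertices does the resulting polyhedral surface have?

A 13-gonal antiprism: V=26, E=52, F=28.
Attach a triangular antiprism (V=6, E=12, F=8) along a 3-gon: merge 3 vertices and 3 edges, delete both glued faces → V=29, E=61, F=34.
Check: V − E + F = 29 − 61 + 34 = 2.

29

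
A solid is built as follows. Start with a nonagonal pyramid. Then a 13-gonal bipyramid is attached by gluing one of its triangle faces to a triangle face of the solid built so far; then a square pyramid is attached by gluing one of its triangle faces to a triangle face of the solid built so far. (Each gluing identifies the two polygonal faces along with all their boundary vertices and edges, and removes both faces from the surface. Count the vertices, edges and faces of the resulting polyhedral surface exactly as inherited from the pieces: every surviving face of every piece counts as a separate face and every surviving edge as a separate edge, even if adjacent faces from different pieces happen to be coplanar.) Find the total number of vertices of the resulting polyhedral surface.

24

A nonagonal pyramid: V=10, E=18, F=10.
Attach a 13-gonal bipyramid (V=15, E=39, F=26) along a 3-gon: merge 3 vertices and 3 edges, delete both glued faces → V=22, E=54, F=34.
Attach a square pyramid (V=5, E=8, F=5) along a 3-gon: merge 3 vertices and 3 edges, delete both glued faces → V=24, E=59, F=37.
Check: V − E + F = 24 − 59 + 37 = 2.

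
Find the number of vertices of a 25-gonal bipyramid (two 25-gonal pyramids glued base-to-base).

A bipyramid over an n-gon has 2n triangular faces and n + 2 vertices: V = 25 + 2 = 27, E = 3·25 = 75, F = 2·25 = 50.

27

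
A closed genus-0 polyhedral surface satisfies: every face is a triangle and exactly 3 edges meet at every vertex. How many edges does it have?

6

Each face has 3 edges and each edge borders two faces, so 2E = 3F.
Each vertex has degree 3, so 3V = 2E and hence V = 3F/3.
Euler: V − E + F = 2 ⇒ (3F/3) − (3F/2) + F = 2.
Multiply by 6: (6 − 9 + 6)F = 12, i.e. 3F = 12.
So F = 4, E = 3·4/2 = 6, V = 3·4/3 = 4.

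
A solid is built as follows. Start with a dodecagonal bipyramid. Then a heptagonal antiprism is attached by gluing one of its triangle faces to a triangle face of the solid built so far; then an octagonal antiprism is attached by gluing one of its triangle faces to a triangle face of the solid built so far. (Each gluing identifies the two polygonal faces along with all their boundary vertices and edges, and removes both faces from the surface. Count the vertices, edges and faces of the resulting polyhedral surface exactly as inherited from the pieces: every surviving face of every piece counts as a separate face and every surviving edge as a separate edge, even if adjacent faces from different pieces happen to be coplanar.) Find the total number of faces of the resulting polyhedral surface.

A dodecagonal bipyramid: V=14, E=36, F=24.
Attach a heptagonal antiprism (V=14, E=28, F=16) along a 3-gon: merge 3 vertices and 3 edges, delete both glued faces → V=25, E=61, F=38.
Attach an octagonal antiprism (V=16, E=32, F=18) along a 3-gon: merge 3 vertices and 3 edges, delete both glued faces → V=38, E=90, F=54.
Check: V − E + F = 38 − 90 + 54 = 2.

54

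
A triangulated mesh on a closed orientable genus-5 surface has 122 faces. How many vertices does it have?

53

χ = 2 − 2·5 = -8, and every face is a triangle so 3F = 2E.
E = 3·122/2 = 183. Then V = -8 + E − F = -8 + 183 − 122 = 53.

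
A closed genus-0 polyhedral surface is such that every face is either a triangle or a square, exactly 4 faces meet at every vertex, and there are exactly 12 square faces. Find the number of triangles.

Let x be the number of triangles; then F = 12 + x.
Edge–face incidences: 2E = 4·12 + 3·x = 48 + 3x.
Every vertex has degree 4, so 4V = 2E.
Euler: V − E + F = 2 ⇒ (2E)/4 − E + (12 + x) = 2.
Multiply by 8: 2·(2E) − 4·(2E) + 8·(12 + x) = 16, i.e. 96 + 8x − 2·(48 + 3x) = 16.
Collecting terms: 2x = 16, so x = 8.
Then 2E = 48 + 3·8 = 72, so E = 36, V = 2E/4 = 18, F = 12 + 8 = 20.

8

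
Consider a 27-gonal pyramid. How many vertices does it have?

A pyramid on an n-gon base has one n-gon and n triangles: V = 27 + 1 = 28, E = 2·27 = 54, F = 27 + 1 = 28.

28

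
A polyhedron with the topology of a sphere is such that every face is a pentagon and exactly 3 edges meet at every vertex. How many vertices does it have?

20

Each face has 5 edges and each edge borders two faces, so 2E = 5F.
Each vertex has degree 3, so 3V = 2E and hence V = 5F/3.
Euler: V − E + F = 2 ⇒ (5F/3) − (5F/2) + F = 2.
Multiply by 6: (10 − 15 + 6)F = 12, i.e. 1F = 12.
So F = 12, E = 5·12/2 = 30, V = 5·12/3 = 20.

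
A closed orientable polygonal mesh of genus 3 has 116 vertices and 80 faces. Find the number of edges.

200

For a closed orientable surface of genus 3, χ = 2 − 2·3 = -4.
E = V + F − (-4) = 116 + 80 − (-4) = 200.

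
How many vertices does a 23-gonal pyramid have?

24

A pyramid on an n-gon base has one n-gon and n triangles: V = 23 + 1 = 24, E = 2·23 = 46, F = 23 + 1 = 24.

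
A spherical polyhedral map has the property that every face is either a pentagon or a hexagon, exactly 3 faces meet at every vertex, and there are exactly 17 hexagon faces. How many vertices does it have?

Let x be the number of pentagons; then F = 17 + x.
Edge–face incidences: 2E = 6·17 + 5·x = 102 + 5x.
Every vertex has degree 3, so 3V = 2E.
Euler: V − E + F = 2 ⇒ (2E)/3 − E + (17 + x) = 2.
Multiply by 6: 2·(2E) − 3·(2E) + 6·(17 + x) = 12, i.e. 102 + 6x − (102 + 5x) = 12.
Collecting terms: x = 12.
Then 2E = 102 + 5·12 = 162, so E = 81, V = 2E/3 = 54, F = 17 + 12 = 29.

54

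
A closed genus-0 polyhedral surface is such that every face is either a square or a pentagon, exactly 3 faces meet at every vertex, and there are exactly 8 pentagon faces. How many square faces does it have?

Let x be the number of squares; then F = 8 + x.
Edge–face incidences: 2E = 5·8 + 4·x = 40 + 4x.
Every vertex has degree 3, so 3V = 2E.
Euler: V − E + F = 2 ⇒ (2E)/3 − E + (8 + x) = 2.
Multiply by 6: 2·(2E) − 3·(2E) + 6·(8 + x) = 12, i.e. 48 + 6x − (40 + 4x) = 12.
Collecting terms: 2x + 8 = 12, so 2x = 4, so x = 2.
Then 2E = 40 + 4·2 = 48, so E = 24, V = 2E/3 = 16, F = 8 + 2 = 10.

2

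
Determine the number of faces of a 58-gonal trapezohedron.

The n-trapezohedron (dual of the n-antiprism) has V = 2·58 + 2 = 118, E = 4·58 = 232, F = 2·58 = 116.
Check: V − E + F = 118 − 232 + 116 = 2.

116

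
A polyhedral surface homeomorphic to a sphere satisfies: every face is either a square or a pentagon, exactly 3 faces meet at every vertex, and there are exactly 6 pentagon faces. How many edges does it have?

21

Let x be the number of squares; then F = 6 + x.
Edge–face incidences: 2E = 5·6 + 4·x = 30 + 4x.
Every vertex has degree 3, so 3V = 2E.
Euler: V − E + F = 2 ⇒ (2E)/3 − E + (6 + x) = 2.
Multiply by 6: 2·(2E) − 3·(2E) + 6·(6 + x) = 12, i.e. 36 + 6x − (30 + 4x) = 12.
Collecting terms: 2x + 6 = 12, so 2x = 6, so x = 3.
Then 2E = 30 + 4·3 = 42, so E = 21, V = 2E/3 = 14, F = 6 + 3 = 9.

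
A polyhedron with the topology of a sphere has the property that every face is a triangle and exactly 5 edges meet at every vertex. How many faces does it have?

20

Each face has 3 edges and each edge borders two faces, so 2E = 3F.
Each vertex has degree 5, so 5V = 2E and hence V = 3F/5.
Euler: V − E + F = 2 ⇒ (3F/5) − (3F/2) + F = 2.
Multiply by 10: (6 − 15 + 10)F = 20, i.e. 1F = 20.
So F = 20, E = 3·20/2 = 30, V = 3·20/5 = 12.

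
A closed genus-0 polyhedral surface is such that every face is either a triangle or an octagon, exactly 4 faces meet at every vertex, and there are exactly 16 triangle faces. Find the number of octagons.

Let x be the number of octagons; then F = 16 + x.
Edge–face incidences: 2E = 3·16 + 8·x = 48 + 8x.
Every vertex has degree 4, so 4V = 2E.
Euler: V − E + F = 2 ⇒ (2E)/4 − E + (16 + x) = 2.
Multiply by 8: 2·(2E) − 4·(2E) + 8·(16 + x) = 16, i.e. 128 + 8x − 2·(48 + 8x) = 16.
Collecting terms: −8x + 32 = 16, so −8x = −16, so x = 2.
Then 2E = 48 + 8·2 = 64, so E = 32, V = 2E/4 = 16, F = 16 + 2 = 18.

2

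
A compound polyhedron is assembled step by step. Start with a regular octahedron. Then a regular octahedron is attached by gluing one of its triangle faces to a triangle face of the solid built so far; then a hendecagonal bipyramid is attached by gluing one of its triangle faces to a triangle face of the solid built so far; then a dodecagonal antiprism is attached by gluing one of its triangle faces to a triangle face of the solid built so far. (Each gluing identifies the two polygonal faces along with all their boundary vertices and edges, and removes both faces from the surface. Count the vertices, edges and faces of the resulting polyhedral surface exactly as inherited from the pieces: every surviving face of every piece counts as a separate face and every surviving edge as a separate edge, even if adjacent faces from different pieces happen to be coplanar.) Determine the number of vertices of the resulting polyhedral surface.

40

A regular octahedron: V=6, E=12, F=8.
Attach a regular octahedron (V=6, E=12, F=8) along a 3-gon: merge 3 vertices and 3 edges, delete both glued faces → V=9, E=21, F=14.
Attach a hendecagonal bipyramid (V=13, E=33, F=22) along a 3-gon: merge 3 vertices and 3 edges, delete both glued faces → V=19, E=51, F=34.
Attach a dodecagonal antiprism (V=24, E=48, F=26) along a 3-gon: merge 3 vertices and 3 edges, delete both glued faces → V=40, E=96, F=58.
Check: V − E + F = 40 − 96 + 58 = 2.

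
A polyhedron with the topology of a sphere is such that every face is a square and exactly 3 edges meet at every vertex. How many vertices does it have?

Each face has 4 edges and each edge borders two faces, so 2E = 4F.
Each vertex has degree 3, so 3V = 2E and hence V = 4F/3.
Euler: V − E + F = 2 ⇒ (4F/3) − (4F/2) + F = 2.
Multiply by 6: (8 − 12 + 6)F = 12, i.e. 2F = 12.
So F = 6, E = 4·6/2 = 12, V = 4·6/3 = 8.

8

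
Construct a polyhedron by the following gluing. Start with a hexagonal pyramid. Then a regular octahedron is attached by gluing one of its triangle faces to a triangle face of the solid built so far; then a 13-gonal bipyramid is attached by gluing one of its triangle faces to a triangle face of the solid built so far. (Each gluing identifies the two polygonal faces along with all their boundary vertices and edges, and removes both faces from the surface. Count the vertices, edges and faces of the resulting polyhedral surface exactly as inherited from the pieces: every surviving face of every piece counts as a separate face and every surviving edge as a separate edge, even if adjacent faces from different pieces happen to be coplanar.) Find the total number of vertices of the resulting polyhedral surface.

A hexagonal pyramid: V=7, E=12, F=7.
Attach a regular octahedron (V=6, E=12, F=8) along a 3-gon: merge 3 vertices and 3 edges, delete both glued faces → V=10, E=21, F=13.
Attach a 13-gonal bipyramid (V=15, E=39, F=26) along a 3-gon: merge 3 vertices and 3 edges, delete both glued faces → V=22, E=57, F=37.
Check: V − E + F = 22 − 57 + 37 = 2.

22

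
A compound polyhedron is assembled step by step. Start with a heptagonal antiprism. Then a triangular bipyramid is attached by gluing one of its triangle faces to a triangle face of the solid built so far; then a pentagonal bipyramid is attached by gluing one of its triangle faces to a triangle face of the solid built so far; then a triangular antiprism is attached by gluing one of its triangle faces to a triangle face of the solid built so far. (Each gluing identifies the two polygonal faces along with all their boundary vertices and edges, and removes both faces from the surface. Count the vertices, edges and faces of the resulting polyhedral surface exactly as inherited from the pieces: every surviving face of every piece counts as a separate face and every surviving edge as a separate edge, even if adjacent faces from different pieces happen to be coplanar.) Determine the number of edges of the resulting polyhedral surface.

55

A heptagonal antiprism: V=14, E=28, F=16.
Attach a triangular bipyramid (V=5, E=9, F=6) along a 3-gon: merge 3 vertices and 3 edges, delete both glued faces → V=16, E=34, F=20.
Attach a pentagonal bipyramid (V=7, E=15, F=10) along a 3-gon: merge 3 vertices and 3 edges, delete both glued faces → V=20, E=46, F=28.
Attach a triangular antiprism (V=6, E=12, F=8) along a 3-gon: merge 3 vertices and 3 edges, delete both glued faces → V=23, E=55, F=34.
Check: V − E + F = 23 − 55 + 34 = 2.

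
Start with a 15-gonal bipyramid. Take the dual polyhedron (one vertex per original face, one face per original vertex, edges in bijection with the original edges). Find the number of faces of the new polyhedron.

The base solid has V = 17, E = 45, F = 30.
The dual swaps V and F and preserves E: V′ = F = 30, E′ = E = 45, F′ = V = 17.

17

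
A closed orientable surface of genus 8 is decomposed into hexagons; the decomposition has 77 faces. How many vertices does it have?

χ = 2 − 2·8 = -14, and every face is a hexagon so 6F = 2E.
E = 6·77/2 = 231. Then V = -14 + E − F = -14 + 231 − 77 = 140.

140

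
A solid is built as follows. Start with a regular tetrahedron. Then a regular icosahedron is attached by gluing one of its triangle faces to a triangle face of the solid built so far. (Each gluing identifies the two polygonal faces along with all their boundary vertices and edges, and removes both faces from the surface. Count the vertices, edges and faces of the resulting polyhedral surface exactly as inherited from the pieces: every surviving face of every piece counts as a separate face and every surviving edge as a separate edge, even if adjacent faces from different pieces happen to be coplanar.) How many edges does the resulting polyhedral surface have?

A regular tetrahedron: V=4, E=6, F=4.
Attach a regular icosahedron (V=12, E=30, F=20) along a 3-gon: merge 3 vertices and 3 edges, delete both glued faces → V=13, E=33, F=22.
Check: V − E + F = 13 − 33 + 22 = 2.

33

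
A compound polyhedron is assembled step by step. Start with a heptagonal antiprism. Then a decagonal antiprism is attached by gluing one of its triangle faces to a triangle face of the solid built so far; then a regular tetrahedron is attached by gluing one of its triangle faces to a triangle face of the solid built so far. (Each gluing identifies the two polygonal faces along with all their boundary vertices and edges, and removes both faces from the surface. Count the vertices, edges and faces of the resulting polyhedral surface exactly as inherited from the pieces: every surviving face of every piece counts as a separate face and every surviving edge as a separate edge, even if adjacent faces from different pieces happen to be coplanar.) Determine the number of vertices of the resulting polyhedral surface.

A heptagonal antiprism: V=14, E=28, F=16.
Attach a decagonal antiprism (V=20, E=40, F=22) along a 3-gon: merge 3 vertices and 3 edges, delete both glued faces → V=31, E=65, F=36.
Attach a regular tetrahedron (V=4, E=6, F=4) along a 3-gon: merge 3 vertices and 3 edges, delete both glued faces → V=32, E=68, F=38.
Check: V − E + F = 32 − 68 + 38 = 2.

32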